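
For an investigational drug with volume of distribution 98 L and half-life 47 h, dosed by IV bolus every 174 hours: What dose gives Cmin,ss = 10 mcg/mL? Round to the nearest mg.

11775 mg

τ/t½ = 174/47 ≈ 3.7021, so f = (1/2)^(174/47) ≈ 0.076833.
Cmin,ss = (D/Vd)·f/(1−f), so D = Cmin,ss·Vd·(1−f)/f.
D = 10 × 98 × (1−f)/f ≈ 10 × 98 × 12.01524 ≈ 11774.94 mg.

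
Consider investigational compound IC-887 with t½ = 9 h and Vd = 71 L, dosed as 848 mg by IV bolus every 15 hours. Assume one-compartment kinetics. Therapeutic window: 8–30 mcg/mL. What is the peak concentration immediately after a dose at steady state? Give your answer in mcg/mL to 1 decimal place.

k = ln2/t½ = ln2/9 ≈ 0.077016 h⁻¹; fraction remaining f = e^(−kτ) = e^(−0.077016×15) ≈ 0.3150.
Accumulation ratio R = 1/(1 − f) ≈ 1/0.6850 ≈ 1.4599.
Each bolus raises the concentration by D/Vd = 848/71 ≈ 11.944 mcg/mL.
Steady-state peak Cmax,ss = C₀·R ≈ 11.944 × 1.4599 ≈ 17.437 mcg/mL.
Peak 17.4 mcg/mL vs MTC 30 mcg/mL: below toxic threshold.

17.4 mcg/mL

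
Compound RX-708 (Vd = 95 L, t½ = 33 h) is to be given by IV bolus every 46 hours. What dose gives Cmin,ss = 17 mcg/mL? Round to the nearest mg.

τ/t½ = 46/33 ≈ 1.3939, so f = (1/2)^(46/33) ≈ 0.380524.
Cmin,ss = (D/Vd)·f/(1−f), so D = Cmin,ss·Vd·(1−f)/f.
D = 17 × 95 × (1−f)/f ≈ 17 × 95 × 1.62796 ≈ 2629.16 mg.

2629 mg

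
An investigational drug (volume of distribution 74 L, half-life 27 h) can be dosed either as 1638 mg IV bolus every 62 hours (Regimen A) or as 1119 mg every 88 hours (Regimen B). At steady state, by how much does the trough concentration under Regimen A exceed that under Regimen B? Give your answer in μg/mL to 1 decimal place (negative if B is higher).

Regimen A: f = (1/2)^(62/27) ≈ 0.2036; Cmin,ss = (1638/74)·f/(1−f) ≈ 5.659 μg/mL.
Regimen B: f = (1/2)^(88/27) ≈ 0.1044; Cmin,ss = (1119/74)·f/(1−f) ≈ 1.763 μg/mL.
Difference ≈ 5.659 − 1.763 ≈ 3.896 μg/mL.

3.9 μg/mL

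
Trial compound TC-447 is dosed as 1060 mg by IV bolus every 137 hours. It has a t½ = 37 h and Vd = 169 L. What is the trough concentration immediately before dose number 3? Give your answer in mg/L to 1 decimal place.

f = (1/2)^(τ/t½) = (1/2)^(137/37) ≈ 0.0768.
C₀ = D/Vd = 1060/169 ≈ 6.272 mg/L.
Before the 3rd dose, 2 doses have been given. Superposition: Cmin = C₀·(f + f²).
≈ 6.272 × (0.0768 + 0.0059) ≈ 6.272 × 0.0827 ≈ 0.519 mg/L.

0.5 mg/L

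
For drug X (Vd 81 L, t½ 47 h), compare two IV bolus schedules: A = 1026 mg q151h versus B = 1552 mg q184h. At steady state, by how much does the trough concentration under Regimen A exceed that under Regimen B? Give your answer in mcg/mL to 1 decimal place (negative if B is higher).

Regimen A: f = (1/2)^(151/47) ≈ 0.1079; Cmin,ss = (1026/81)·f/(1−f) ≈ 1.532 mcg/mL.
Regimen B: f = (1/2)^(184/47) ≈ 0.0663; Cmin,ss = (1552/81)·f/(1−f) ≈ 1.361 mcg/mL.
Difference ≈ 1.532 − 1.361 ≈ 0.171 mcg/mL.

0.2 mcg/mL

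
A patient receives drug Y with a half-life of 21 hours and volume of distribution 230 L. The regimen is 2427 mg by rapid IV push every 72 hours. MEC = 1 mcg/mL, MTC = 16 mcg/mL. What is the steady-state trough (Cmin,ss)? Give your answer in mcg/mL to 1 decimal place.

k = ln2/t½ = ln2/21 ≈ 0.033007 h⁻¹; fraction remaining f = e^(−kτ) = e^(−0.033007×72) ≈ 0.0929.
Accumulation ratio R = 1/(1 − f) ≈ 1/0.9071 ≈ 1.1024.
Each bolus raises the concentration by D/Vd = 2427/230 ≈ 10.552 mcg/mL.
Cmax,ss = C₀/(1 − f) ≈ 10.552/0.9071 ≈ 11.633 mcg/mL.
One interval later, Cmin,ss = Cmax,ss·e^(−kτ) ≈ 11.633 × 0.0929 ≈ 1.081 mcg/mL.
Trough 1.1 mcg/mL vs MEC 1 mcg/mL: adequate.

1.1 mcg/mL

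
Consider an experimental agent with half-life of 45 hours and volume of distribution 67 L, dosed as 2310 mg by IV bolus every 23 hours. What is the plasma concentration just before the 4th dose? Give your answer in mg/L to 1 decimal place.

f = (1/2)^(τ/t½) = (1/2)^(23/45) ≈ 0.7017.
C₀ = D/Vd = 2310/67 ≈ 34.478 mg/L.
Before the 4th dose, 3 doses have been given. Superposition: Cmin = C₀·(f + f² + … + f^3).
≈ 34.478 × (0.7017 + 0.4924 + 0.3455) ≈ 34.478 × 1.5396 ≈ 53.082 mg/L.

53.1 mg/L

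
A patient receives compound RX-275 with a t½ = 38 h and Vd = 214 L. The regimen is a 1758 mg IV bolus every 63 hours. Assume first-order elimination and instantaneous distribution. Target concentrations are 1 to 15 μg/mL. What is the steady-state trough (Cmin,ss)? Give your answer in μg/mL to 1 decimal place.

k = ln2/t½ = ln2/38 ≈ 0.018241 h⁻¹; fraction remaining f = e^(−kτ) = e^(−0.018241×63) ≈ 0.3169.
Single-dose peak C₀ = D/Vd = 1758/214 ≈ 8.215 μg/mL.
Steady-state trough Cmin,ss = C₀·f/(1−f) ≈ 8.215 × 0.3169/0.6831 ≈ 3.811 μg/mL.
Trough 3.8 μg/mL vs MEC 1 μg/mL: adequate.

3.8 μg/mL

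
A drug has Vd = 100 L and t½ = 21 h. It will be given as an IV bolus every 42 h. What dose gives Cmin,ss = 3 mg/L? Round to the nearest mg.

900 mg

τ/t½ = 42/21 ≈ 2, so f = (1/2)^(42/21) ≈ 0.250000.
Cmin,ss = (D/Vd)·f/(1−f), so D = Cmin,ss·Vd·(1−f)/f.
D = 3 × 100 × (1−f)/f ≈ 3 × 100 × 3.00000 ≈ 900.00 mg.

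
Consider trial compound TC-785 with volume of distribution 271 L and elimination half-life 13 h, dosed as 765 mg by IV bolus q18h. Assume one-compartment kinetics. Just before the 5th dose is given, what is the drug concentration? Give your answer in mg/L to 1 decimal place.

f = (1/2)^(τ/t½) = (1/2)^(18/13) ≈ 0.3830.
C₀ = D/Vd = 765/271 ≈ 2.823 mg/L.
Before the 5th dose, 4 doses have been given. Superposition: Cmin = C₀·(f + f² + … + f^4).
≈ 2.823 × (0.3830 + 0.1467 + 0.0562 + 0.0215) ≈ 2.823 × 0.6074 ≈ 1.715 mg/L.

1.7 mg/L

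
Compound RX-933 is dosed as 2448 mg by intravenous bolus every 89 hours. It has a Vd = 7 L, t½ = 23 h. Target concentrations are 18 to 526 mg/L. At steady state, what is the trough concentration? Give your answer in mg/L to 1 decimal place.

τ/t½ = 89/23 ≈ 3.8696, so fraction remaining f = (1/2)^(89/23) ≈ 0.0684.
Each bolus raises the concentration by D/Vd = 2448/7 ≈ 349.714 mg/L.
Steady-state trough Cmin,ss = C₀·f/(1−f) ≈ 349.714 × 0.0684/0.9316 ≈ 25.677 mg/L.
Trough 25.7 mg/L vs MEC 18 mg/L: adequate.

25.7 mg/L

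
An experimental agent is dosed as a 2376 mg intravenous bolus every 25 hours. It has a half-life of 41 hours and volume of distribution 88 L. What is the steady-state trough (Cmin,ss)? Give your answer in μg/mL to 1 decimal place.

Over one 25-h interval, 25/41 ≈ 0.60976 half-lives elapse, leaving f ≈ 0.6553 of each dose.
Single-dose peak C₀ = D/Vd = 2376/88 ≈ 27.000 μg/mL.
Steady-state trough Cmin,ss = C₀·f/(1−f) ≈ 27.000 × 0.6553/0.3447 ≈ 51.329 μg/mL.

51.3 μg/mL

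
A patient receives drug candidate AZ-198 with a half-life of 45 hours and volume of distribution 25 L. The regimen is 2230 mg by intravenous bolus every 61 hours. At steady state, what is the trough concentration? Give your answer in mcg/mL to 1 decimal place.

57.2 mcg/mL

k = ln2/t½ = ln2/45 ≈ 0.015403 h⁻¹; fraction remaining f = e^(−kτ) = e^(−0.015403×61) ≈ 0.3908.
Each bolus raises the concentration by D/Vd = 2230/25 ≈ 89.200 mcg/mL.
Steady-state trough Cmin,ss = C₀·f/(1−f) ≈ 89.200 × 0.3908/0.6092 ≈ 57.222 mcg/mL.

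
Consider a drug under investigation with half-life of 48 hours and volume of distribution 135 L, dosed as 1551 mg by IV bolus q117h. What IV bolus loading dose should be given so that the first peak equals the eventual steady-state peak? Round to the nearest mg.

f = (1/2)^(117/48) ≈ 0.184603; accumulation ratio R = 1/(1−f) ≈ 1.22640.
Loading dose to hit Cmax,ss on first dose: D_load = D_maint·R ≈ 1551 × 1.22640 ≈ 1902.15 mg.

1902 mg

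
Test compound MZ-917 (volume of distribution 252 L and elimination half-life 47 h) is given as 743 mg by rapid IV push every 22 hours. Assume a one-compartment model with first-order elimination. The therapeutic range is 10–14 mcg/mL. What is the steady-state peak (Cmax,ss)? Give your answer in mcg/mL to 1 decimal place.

10.6 mcg/mL

τ/t½ = 22/47 ≈ 0.46809, so fraction remaining f = (1/2)^(22/47) ≈ 0.7229.
At steady state, accumulation factor R = 1/(1 − e^(−kτ)) ≈ 3.6088.
Each bolus raises the concentration by D/Vd = 743/252 ≈ 2.948 mcg/mL.
Steady-state peak Cmax,ss = C₀·R ≈ 2.948 × 3.6088 ≈ 10.639 mcg/mL.
Peak 10.6 mcg/mL vs MTC 14 mcg/mL: below toxic threshold.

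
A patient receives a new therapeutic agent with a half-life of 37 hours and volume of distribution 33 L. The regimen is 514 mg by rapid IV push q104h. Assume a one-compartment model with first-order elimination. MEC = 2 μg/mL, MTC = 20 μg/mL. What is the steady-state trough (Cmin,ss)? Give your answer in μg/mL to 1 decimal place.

k = ln2/t½ = ln2/37 ≈ 0.018734 h⁻¹; fraction remaining f = e^(−kτ) = e^(−0.018734×104) ≈ 0.1425.
Accumulation ratio R = 1/(1 − f) ≈ 1/0.8575 ≈ 1.1662.
Single-dose peak C₀ = D/Vd = 514/33 ≈ 15.576 μg/mL.
Steady-state peak Cmax,ss = C₀·R ≈ 15.576 × 1.1662 ≈ 18.165 μg/mL.
Steady-state trough Cmin,ss = Cmax,ss·f ≈ 18.165 × 0.1425 ≈ 2.589 μg/mL.
Trough 2.6 μg/mL vs MEC 2 μg/mL: adequate.

2.6 μg/mL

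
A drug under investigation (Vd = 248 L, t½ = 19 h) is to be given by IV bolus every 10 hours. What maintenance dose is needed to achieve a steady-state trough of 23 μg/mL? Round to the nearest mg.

2511 mg

τ/t½ = 10/19 ≈ 0.52632, so f = (1/2)^(10/19) ≈ 0.694326.
Cmin,ss = (D/Vd)·f/(1−f), so D = Cmin,ss·Vd·(1−f)/f.
D = 23 × 248 × (1−f)/f ≈ 23 × 248 × 0.44025 ≈ 2511.19 mg.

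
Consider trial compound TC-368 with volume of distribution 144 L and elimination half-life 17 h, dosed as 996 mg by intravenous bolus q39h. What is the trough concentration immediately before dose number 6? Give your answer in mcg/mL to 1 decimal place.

f = (1/2)^(τ/t½) = (1/2)^(39/17) ≈ 0.2039.
C₀ = D/Vd = 996/144 ≈ 6.917 mcg/mL.
Before the 6th dose, 5 doses have been given. Superposition: Cmin = C₀·(f + f² + … + f^5).
≈ 6.917 × (0.2039 + 0.0416 + 0.0085 + 0.0017 + 0.0004) ≈ 6.917 × 0.2561 ≈ 1.771 mcg/mL.

1.8 mcg/mL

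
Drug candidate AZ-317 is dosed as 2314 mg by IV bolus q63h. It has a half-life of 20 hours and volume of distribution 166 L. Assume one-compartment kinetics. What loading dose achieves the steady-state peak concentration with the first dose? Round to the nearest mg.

f = (1/2)^(63/20) ≈ 0.112656; accumulation ratio R = 1/(1−f) ≈ 1.12696.
Loading dose to hit Cmax,ss on first dose: D_load = D_maint·R ≈ 2314 × 1.12696 ≈ 2607.79 mg.

2608 mg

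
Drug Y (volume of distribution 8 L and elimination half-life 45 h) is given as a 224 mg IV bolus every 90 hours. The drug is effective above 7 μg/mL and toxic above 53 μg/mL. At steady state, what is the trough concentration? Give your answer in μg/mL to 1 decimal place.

9.3 μg/mL

τ = 90 h = 2 half-lives, so f = (1/2)^2 = 0.25.
At steady state, R = 1/(1 − 0.25) = 4/3.
Single-dose peak C₀ = D/Vd = 224/8 = 28 μg/mL.
Steady-state peak Cmax,ss = C₀·R = 28 × 4/3 ≈ 37.333 μg/mL.
Steady-state trough Cmin,ss = Cmax,ss·f ≈ 37.333 × 0.25 ≈ 9.333 μg/mL.
Trough 9.3 μg/mL vs MEC 7 μg/mL: adequate.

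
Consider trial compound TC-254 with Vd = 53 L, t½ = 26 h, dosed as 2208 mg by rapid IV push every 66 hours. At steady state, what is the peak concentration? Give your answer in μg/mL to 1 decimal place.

50.3 μg/mL

τ/t½ = 66/26 ≈ 2.5385, so fraction remaining f = (1/2)^(66/26) ≈ 0.1721.
At steady state, accumulation factor R = 1/(1 − e^(−kτ)) ≈ 1.2079.
Single-dose peak C₀ = D/Vd = 2208/53 ≈ 41.660 μg/mL.
Steady-state peak Cmax,ss = C₀·R ≈ 41.660 × 1.2079 ≈ 50.321 μg/mL.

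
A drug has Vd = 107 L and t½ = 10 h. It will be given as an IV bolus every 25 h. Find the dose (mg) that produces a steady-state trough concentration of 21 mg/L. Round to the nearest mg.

10464 mg

τ/t½ = 25/10 ≈ 2.5, so f = (1/2)^(25/10) ≈ 0.176777.
Cmin,ss = (D/Vd)·f/(1−f), so D = Cmin,ss·Vd·(1−f)/f.
D = 21 × 107 × (1−f)/f ≈ 21 × 107 × 4.65684 ≈ 10463.92 mg.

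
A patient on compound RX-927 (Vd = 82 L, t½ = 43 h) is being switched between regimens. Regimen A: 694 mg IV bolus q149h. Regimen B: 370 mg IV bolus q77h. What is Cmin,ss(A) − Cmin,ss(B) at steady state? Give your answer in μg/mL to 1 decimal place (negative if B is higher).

Regimen A: f = (1/2)^(149/43) ≈ 0.0906; Cmin,ss = (694/82)·f/(1−f) ≈ 0.843 μg/mL.
Regimen B: f = (1/2)^(77/43) ≈ 0.2890; Cmin,ss = (370/82)·f/(1−f) ≈ 1.834 μg/mL.
Difference ≈ 0.843 − 1.834 ≈ -0.991 μg/mL.

-1.0 μg/mL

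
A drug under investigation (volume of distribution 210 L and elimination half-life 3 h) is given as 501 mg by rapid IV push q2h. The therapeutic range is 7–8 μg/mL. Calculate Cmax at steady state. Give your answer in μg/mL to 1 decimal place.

τ/t½ = 2/3 ≈ 0.66667, so fraction remaining f = (1/2)^(2/3) ≈ 0.6300.
At steady state, accumulation factor R = 1/(1 − e^(−kτ)) ≈ 2.7027.
Each bolus raises the concentration by D/Vd = 501/210 ≈ 2.386 μg/mL.
Cmax,ss = C₀/(1 − f) ≈ 2.386/0.3700 ≈ 6.449 μg/mL.
Peak 6.4 μg/mL vs MTC 8 μg/mL: below toxic threshold.

6.4 μg/mL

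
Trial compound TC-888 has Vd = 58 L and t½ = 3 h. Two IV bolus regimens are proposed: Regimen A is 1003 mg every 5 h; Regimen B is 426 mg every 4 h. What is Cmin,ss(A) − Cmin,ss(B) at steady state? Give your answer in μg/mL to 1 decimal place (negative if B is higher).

Regimen A: f = (1/2)^(5/3) ≈ 0.3150; Cmin,ss = (1003/58)·f/(1−f) ≈ 7.952 μg/mL.
Regimen B: f = (1/2)^(4/3) ≈ 0.3969; Cmin,ss = (426/58)·f/(1−f) ≈ 4.834 μg/mL.
Difference ≈ 7.952 − 4.834 ≈ 3.118 μg/mL.

3.1 μg/mL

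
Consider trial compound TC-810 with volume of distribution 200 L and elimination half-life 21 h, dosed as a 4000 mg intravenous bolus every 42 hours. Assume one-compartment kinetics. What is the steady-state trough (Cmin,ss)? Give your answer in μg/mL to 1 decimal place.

6.7 μg/mL

τ = 42 h = 2 half-lives, so f = (1/2)^2 = 0.25.
At steady state, R = 1/(1 − 0.25) = 4/3.
Single-dose peak C₀ = D/Vd = 4000/200 = 20 μg/mL.
Steady-state peak Cmax,ss = C₀·R = 20 × 4/3 ≈ 26.667 μg/mL.
Steady-state trough Cmin,ss = Cmax,ss·f ≈ 26.667 × 0.25 ≈ 6.667 μg/mL.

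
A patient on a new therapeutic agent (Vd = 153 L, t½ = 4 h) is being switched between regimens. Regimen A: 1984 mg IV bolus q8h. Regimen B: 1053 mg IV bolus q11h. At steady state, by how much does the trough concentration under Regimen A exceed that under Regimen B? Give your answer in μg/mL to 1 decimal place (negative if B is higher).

Regimen A: f = (1/2)^(8/4) ≈ 0.2500; Cmin,ss = (1984/153)·f/(1−f) ≈ 4.322 μg/mL.
Regimen B: f = (1/2)^(11/4) ≈ 0.1487; Cmin,ss = (1053/153)·f/(1−f) ≈ 1.202 μg/mL.
Difference ≈ 4.322 − 1.202 ≈ 3.120 μg/mL.

3.1 μg/mL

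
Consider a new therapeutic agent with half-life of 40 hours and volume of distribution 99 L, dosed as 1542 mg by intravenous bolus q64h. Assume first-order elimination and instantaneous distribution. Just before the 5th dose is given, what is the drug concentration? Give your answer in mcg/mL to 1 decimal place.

7.6 mcg/mL

f = (1/2)^(τ/t½) = (1/2)^(64/40) ≈ 0.3299.
C₀ = D/Vd = 1542/99 ≈ 15.576 mcg/mL.
Before the 5th dose, 4 doses have been given. Superposition: Cmin = C₀·(f + f² + … + f^4).
≈ 15.576 × (0.3299 + 0.1088 + 0.0359 + 0.0118) ≈ 15.576 × 0.4864 ≈ 7.576 mcg/mL.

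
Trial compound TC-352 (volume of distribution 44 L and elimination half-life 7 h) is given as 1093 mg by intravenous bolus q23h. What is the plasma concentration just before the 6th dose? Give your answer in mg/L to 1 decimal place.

f = (1/2)^(τ/t½) = (1/2)^(23/7) ≈ 0.1025.
C₀ = D/Vd = 1093/44 ≈ 24.841 mg/L.
Before the 6th dose, 5 doses have been given. Superposition: Cmin = C₀·(f + f² + … + f^5).
≈ 24.841 × (0.1025 + 0.0105 + 0.0011 + 0.0001 + 0.0000) ≈ 24.841 × 0.1142 ≈ 2.837 mg/L.

2.8 mg/L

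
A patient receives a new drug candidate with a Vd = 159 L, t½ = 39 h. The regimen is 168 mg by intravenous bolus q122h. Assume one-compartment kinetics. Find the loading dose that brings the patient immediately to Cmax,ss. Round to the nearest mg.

f = (1/2)^(122/39) ≈ 0.114371; accumulation ratio R = 1/(1−f) ≈ 1.12914.
Loading dose to hit Cmax,ss on first dose: D_load = D_maint·R ≈ 168 × 1.12914 ≈ 189.70 mg.

190 mg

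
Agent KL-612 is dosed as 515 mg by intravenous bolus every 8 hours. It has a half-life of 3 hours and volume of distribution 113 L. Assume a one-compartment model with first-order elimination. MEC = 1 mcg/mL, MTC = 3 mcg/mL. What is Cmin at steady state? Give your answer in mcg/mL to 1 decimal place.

Over one 8-h interval, 8/3 ≈ 2.6667 half-lives elapse, leaving f ≈ 0.1575 of each dose.
At steady state, accumulation factor R = 1/(1 − e^(−kτ)) ≈ 1.1869.
Single-dose peak C₀ = D/Vd = 515/113 ≈ 4.558 mcg/mL.
Cmax,ss = C₀/(1 − f) ≈ 4.558/0.8425 ≈ 5.410 mcg/mL.
One interval later, Cmin,ss = Cmax,ss·e^(−kτ) ≈ 5.410 × 0.1575 ≈ 0.852 mcg/mL.
Trough 0.9 mcg/mL vs MEC 1 mcg/mL: subtherapeutic.

0.9 mcg/mL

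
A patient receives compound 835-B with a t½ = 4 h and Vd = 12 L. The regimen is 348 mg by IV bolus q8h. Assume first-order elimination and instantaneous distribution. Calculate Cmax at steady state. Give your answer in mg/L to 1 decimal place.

τ = 8 h = 2 half-lives, so f = (1/2)^2 = 0.25.
At steady state, R = 1/(1 − 0.25) = 4/3.
Single-dose peak C₀ = D/Vd = 348/12 = 29 mg/L.
Steady-state peak Cmax,ss = C₀·R = 29 × 4/3 ≈ 38.667 mg/L.

38.7 mg/L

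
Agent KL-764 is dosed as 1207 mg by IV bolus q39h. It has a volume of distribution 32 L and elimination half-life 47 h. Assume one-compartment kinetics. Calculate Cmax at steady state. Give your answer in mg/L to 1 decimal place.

Over one 39-h interval, 39/47 ≈ 0.82979 half-lives elapse, leaving f ≈ 0.5626 of each dose.
At steady state, accumulation factor R = 1/(1 − e^(−kτ)) ≈ 2.2862.
Single-dose peak C₀ = D/Vd = 1207/32 ≈ 37.719 mg/L.
Steady-state peak Cmax,ss = C₀·R ≈ 37.719 × 2.2862 ≈ 86.233 mg/L.

86.2 mg/L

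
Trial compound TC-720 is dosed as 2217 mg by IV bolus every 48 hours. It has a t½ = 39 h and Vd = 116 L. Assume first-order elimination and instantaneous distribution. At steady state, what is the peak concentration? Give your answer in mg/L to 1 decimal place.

Over one 48-h interval, 48/39 ≈ 1.2308 half-lives elapse, leaving f ≈ 0.4261 of each dose.
At steady state, accumulation factor R = 1/(1 − e^(−kτ)) ≈ 1.7425.
Single-dose peak C₀ = D/Vd = 2217/116 ≈ 19.112 mg/L.
Steady-state peak Cmax,ss = C₀·R ≈ 19.112 × 1.7425 ≈ 33.303 mg/L.

33.3 mg/L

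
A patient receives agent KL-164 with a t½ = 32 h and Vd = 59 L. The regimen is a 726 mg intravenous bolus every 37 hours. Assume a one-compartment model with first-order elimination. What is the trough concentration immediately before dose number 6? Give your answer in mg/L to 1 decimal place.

9.8 mg/L

f = (1/2)^(τ/t½) = (1/2)^(37/32) ≈ 0.4487.
C₀ = D/Vd = 726/59 ≈ 12.305 mg/L.
Before the 6th dose, 5 doses have been given. Superposition: Cmin = C₀·(f + f² + … + f^5).
≈ 12.305 × (0.4487 + 0.2013 + 0.0903 + 0.0405 + 0.0182) ≈ 12.305 × 0.7990 ≈ 9.832 mg/L.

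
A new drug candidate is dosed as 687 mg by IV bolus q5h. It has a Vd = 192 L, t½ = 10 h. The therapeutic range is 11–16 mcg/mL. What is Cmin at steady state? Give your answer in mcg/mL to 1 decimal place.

k = ln2/t½ = ln2/10 ≈ 0.069315 h⁻¹; fraction remaining f = e^(−kτ) = e^(−0.069315×5) ≈ 0.7071.
Accumulation ratio R = 1/(1 − f) ≈ 1/0.2929 ≈ 3.4141.
Single-dose peak C₀ = D/Vd = 687/192 ≈ 3.578 mcg/mL.
Steady-state peak Cmax,ss = C₀·R ≈ 3.578 × 3.4141 ≈ 12.216 mcg/mL.
One interval later, Cmin,ss = Cmax,ss·e^(−kτ) ≈ 12.216 × 0.7071 ≈ 8.638 mcg/mL.
Trough 8.6 mcg/mL vs MEC 11 mcg/mL: subtherapeutic.

8.6 mcg/mL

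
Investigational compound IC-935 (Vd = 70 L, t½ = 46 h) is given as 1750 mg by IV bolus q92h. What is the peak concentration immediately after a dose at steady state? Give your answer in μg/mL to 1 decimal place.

τ = 92 h = 2 half-lives, so f = (1/2)^2 = 0.25.
At steady state, R = 1/(1 − 0.25) = 4/3.
Single-dose peak C₀ = D/Vd = 1750/70 = 25 μg/mL.
Steady-state peak Cmax,ss = C₀·R = 25 × 4/3 ≈ 33.333 μg/mL.

33.3 μg/mL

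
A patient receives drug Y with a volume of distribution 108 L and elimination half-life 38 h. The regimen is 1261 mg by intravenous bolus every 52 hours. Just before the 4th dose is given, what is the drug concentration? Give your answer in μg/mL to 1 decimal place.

7.0 μg/mL

f = (1/2)^(τ/t½) = (1/2)^(52/38) ≈ 0.3873.
C₀ = D/Vd = 1261/108 ≈ 11.676 μg/mL.
Before the 4th dose, 3 doses have been given. Superposition: Cmin = C₀·(f + f² + … + f^3).
≈ 11.676 × (0.3873 + 0.1500 + 0.0581) ≈ 11.676 × 0.5954 ≈ 6.952 μg/mL.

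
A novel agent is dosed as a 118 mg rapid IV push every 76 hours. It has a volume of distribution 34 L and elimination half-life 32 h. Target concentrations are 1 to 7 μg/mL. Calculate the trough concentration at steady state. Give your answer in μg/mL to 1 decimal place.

τ/t½ = 76/32 ≈ 2.375, so fraction remaining f = (1/2)^(76/32) ≈ 0.1928.
At steady state, accumulation factor R = 1/(1 − e^(−kτ)) ≈ 1.2389.
Single-dose peak C₀ = D/Vd = 118/34 ≈ 3.471 μg/mL.
Steady-state peak Cmax,ss = C₀·R ≈ 3.471 × 1.2389 ≈ 4.300 μg/mL.
Steady-state trough Cmin,ss = Cmax,ss·f ≈ 4.300 × 0.1928 ≈ 0.829 μg/mL.
Trough 0.8 μg/mL vs MEC 1 μg/mL: subtherapeutic.

0.8 μg/mL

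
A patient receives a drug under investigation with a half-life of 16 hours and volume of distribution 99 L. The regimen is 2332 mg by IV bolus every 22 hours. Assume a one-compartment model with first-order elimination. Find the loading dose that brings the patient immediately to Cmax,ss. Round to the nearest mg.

3795 mg

f = (1/2)^(22/16) ≈ 0.385553; accumulation ratio R = 1/(1−f) ≈ 1.62748.
Loading dose to hit Cmax,ss on first dose: D_load = D_maint·R ≈ 2332 × 1.62748 ≈ 3795.28 mg.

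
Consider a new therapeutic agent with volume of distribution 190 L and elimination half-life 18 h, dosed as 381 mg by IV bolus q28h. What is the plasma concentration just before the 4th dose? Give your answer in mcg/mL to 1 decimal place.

f = (1/2)^(τ/t½) = (1/2)^(28/18) ≈ 0.3402.
C₀ = D/Vd = 381/190 ≈ 2.005 mcg/mL.
Before the 4th dose, 3 doses have been given. Superposition: Cmin = C₀·(f + f² + … + f^3).
≈ 2.005 × (0.3402 + 0.1157 + 0.0394) ≈ 2.005 × 0.4953 ≈ 0.993 mcg/mL.

1.0 mcg/mL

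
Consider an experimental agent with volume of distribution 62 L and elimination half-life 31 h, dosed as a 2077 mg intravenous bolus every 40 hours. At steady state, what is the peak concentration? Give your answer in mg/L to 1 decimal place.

Over one 40-h interval, 40/31 ≈ 1.2903 half-lives elapse, leaving f ≈ 0.4089 of each dose.
Accumulation ratio R = 1/(1 − f) ≈ 1/0.5911 ≈ 1.6918.
Each bolus raises the concentration by D/Vd = 2077/62 ≈ 33.500 mg/L.
Steady-state peak Cmax,ss = C₀·R ≈ 33.500 × 1.6918 ≈ 56.675 mg/L.

56.7 mg/L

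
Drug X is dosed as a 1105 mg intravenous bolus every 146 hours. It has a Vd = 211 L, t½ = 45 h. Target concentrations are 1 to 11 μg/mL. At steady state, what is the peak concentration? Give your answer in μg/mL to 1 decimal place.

5.9 μg/mL

k = ln2/t½ = ln2/45 ≈ 0.015403 h⁻¹; fraction remaining f = e^(−kτ) = e^(−0.015403×146) ≈ 0.1055.
At steady state, accumulation factor R = 1/(1 − e^(−kτ)) ≈ 1.1179.
Single-dose peak C₀ = D/Vd = 1105/211 ≈ 5.237 μg/mL.
Steady-state peak Cmax,ss = C₀·R ≈ 5.237 × 1.1179 ≈ 5.854 μg/mL.
Peak 5.9 μg/mL vs MTC 11 μg/mL: below toxic threshold.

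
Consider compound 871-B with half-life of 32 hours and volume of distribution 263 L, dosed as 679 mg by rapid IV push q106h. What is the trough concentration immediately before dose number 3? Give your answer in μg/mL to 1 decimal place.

0.3 μg/mL

f = (1/2)^(τ/t½) = (1/2)^(106/32) ≈ 0.1007.
C₀ = D/Vd = 679/263 ≈ 2.582 μg/mL.
Before the 3rd dose, 2 doses have been given. Superposition: Cmin = C₀·(f + f²).
≈ 2.582 × (0.1007 + 0.0101) ≈ 2.582 × 0.1108 ≈ 0.286 μg/mL.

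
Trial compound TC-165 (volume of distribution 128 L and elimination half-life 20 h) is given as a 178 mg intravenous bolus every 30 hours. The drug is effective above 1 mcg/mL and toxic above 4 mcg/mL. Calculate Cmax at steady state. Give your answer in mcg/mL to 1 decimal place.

2.2 mcg/mL

Over one 30-h interval, 30/20 ≈ 1.5 half-lives elapse, leaving f ≈ 0.3536 of each dose.
Accumulation ratio R = 1/(1 − f) ≈ 1/0.6464 ≈ 1.5470.
Each bolus raises the concentration by D/Vd = 178/128 ≈ 1.391 mcg/mL.
Steady-state peak Cmax,ss = C₀·R ≈ 1.391 × 1.5470 ≈ 2.152 mcg/mL.
Peak 2.2 mcg/mL vs MTC 4 mcg/mL: below toxic threshold.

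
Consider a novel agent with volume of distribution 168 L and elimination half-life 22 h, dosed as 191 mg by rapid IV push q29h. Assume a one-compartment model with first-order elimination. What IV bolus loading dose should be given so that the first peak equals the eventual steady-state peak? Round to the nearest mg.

f = (1/2)^(29/22) ≈ 0.401040; accumulation ratio R = 1/(1−f) ≈ 1.66956.
Loading dose to hit Cmax,ss on first dose: D_load = D_maint·R ≈ 191 × 1.66956 ≈ 318.89 mg.

319 mg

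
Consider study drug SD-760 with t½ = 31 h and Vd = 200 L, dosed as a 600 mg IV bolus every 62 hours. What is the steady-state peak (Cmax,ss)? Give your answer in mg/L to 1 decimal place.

4.0 mg/L

τ = 62 h = 2 half-lives, so f = (1/2)^2 = 0.25.
At steady state, R = 1/(1 − 0.25) = 4/3.
Single-dose peak C₀ = D/Vd = 600/200 = 3 mg/L.
Steady-state peak Cmax,ss = C₀·R = 3 × 4/3 ≈ 4.000 mg/L.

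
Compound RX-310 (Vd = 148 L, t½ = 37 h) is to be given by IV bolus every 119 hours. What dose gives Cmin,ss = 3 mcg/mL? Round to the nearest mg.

3682 mg

τ/t½ = 119/37 ≈ 3.2162, so f = (1/2)^(119/37) ≈ 0.107603.
Cmin,ss = (D/Vd)·f/(1−f), so D = Cmin,ss·Vd·(1−f)/f.
D = 3 × 148 × (1−f)/f ≈ 3 × 148 × 8.29342 ≈ 3682.28 mg.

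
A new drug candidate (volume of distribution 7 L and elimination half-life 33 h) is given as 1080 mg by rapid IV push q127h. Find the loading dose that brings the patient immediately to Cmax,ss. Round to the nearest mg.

f = (1/2)^(127/33) ≈ 0.069421; accumulation ratio R = 1/(1−f) ≈ 1.07460.
Loading dose to hit Cmax,ss on first dose: D_load = D_maint·R ≈ 1080 × 1.07460 ≈ 1160.57 mg.

1161 mg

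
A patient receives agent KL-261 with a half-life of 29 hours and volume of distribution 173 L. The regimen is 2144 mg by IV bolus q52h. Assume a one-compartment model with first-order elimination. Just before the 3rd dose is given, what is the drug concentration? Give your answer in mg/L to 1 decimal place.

4.6 mg/L

f = (1/2)^(τ/t½) = (1/2)^(52/29) ≈ 0.2886.
C₀ = D/Vd = 2144/173 ≈ 12.393 mg/L.
Before the 3rd dose, 2 doses have been given. Superposition: Cmin = C₀·(f + f²).
≈ 12.393 × (0.2886 + 0.0833) ≈ 12.393 × 0.3719 ≈ 4.609 mg/L.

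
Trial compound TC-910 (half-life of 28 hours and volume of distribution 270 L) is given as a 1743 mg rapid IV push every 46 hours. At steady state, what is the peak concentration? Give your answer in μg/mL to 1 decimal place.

9.5 μg/mL

Over one 46-h interval, 46/28 ≈ 1.6429 half-lives elapse, leaving f ≈ 0.3202 of each dose.
At steady state, accumulation factor R = 1/(1 − e^(−kτ)) ≈ 1.4710.
Single-dose peak C₀ = D/Vd = 1743/270 ≈ 6.456 μg/mL.
Cmax,ss = C₀/(1 − f) ≈ 6.456/0.6798 ≈ 9.497 μg/mL.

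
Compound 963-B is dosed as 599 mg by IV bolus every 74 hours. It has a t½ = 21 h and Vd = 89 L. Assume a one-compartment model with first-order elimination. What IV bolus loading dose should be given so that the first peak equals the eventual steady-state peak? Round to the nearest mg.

656 mg

f = (1/2)^(74/21) ≈ 0.086942; accumulation ratio R = 1/(1−f) ≈ 1.09522.
Loading dose to hit Cmax,ss on first dose: D_load = D_maint·R ≈ 599 × 1.09522 ≈ 656.04 mg.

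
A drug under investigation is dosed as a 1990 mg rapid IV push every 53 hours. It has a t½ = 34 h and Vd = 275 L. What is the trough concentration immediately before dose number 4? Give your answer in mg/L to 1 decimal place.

f = (1/2)^(τ/t½) = (1/2)^(53/34) ≈ 0.3394.
C₀ = D/Vd = 1990/275 ≈ 7.236 mg/L.
Before the 4th dose, 3 doses have been given. Superposition: Cmin = C₀·(f + f² + … + f^3).
≈ 7.236 × (0.3394 + 0.1152 + 0.0391) ≈ 7.236 × 0.4937 ≈ 3.572 mg/L.

3.6 mg/L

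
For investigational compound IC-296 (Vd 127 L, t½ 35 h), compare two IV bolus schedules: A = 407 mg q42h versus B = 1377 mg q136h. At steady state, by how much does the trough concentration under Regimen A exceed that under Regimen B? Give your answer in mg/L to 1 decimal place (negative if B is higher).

1.7 mg/L

Regimen A: f = (1/2)^(42/35) ≈ 0.4353; Cmin,ss = (407/127)·f/(1−f) ≈ 2.470 mg/L.
Regimen B: f = (1/2)^(136/35) ≈ 0.0677; Cmin,ss = (1377/127)·f/(1−f) ≈ 0.787 mg/L.
Difference ≈ 2.470 − 0.787 ≈ 1.683 mg/L.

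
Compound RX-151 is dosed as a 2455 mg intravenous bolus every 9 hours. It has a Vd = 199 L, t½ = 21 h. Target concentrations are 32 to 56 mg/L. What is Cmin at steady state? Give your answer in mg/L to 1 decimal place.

35.7 mg/L

τ/t½ = 9/21 ≈ 0.42857, so fraction remaining f = (1/2)^(9/21) ≈ 0.7430.
Single-dose peak C₀ = D/Vd = 2455/199 ≈ 12.337 mg/L.
Steady-state trough Cmin,ss = C₀·f/(1−f) ≈ 12.337 × 0.7430/0.2570 ≈ 35.667 mg/L.
Trough 35.7 mg/L vs MEC 32 mg/L: adequate.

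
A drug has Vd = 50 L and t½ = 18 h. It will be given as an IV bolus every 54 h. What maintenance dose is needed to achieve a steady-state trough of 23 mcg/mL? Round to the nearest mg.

8050 mg

τ/t½ = 54/18 ≈ 3, so f = (1/2)^(54/18) ≈ 0.125000.
Cmin,ss = (D/Vd)·f/(1−f), so D = Cmin,ss·Vd·(1−f)/f.
D = 23 × 50 × (1−f)/f ≈ 23 × 50 × 7.00000 ≈ 8050.00 mg.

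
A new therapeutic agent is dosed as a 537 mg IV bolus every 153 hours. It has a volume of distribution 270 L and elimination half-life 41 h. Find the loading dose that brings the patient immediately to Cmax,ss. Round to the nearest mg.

581 mg

f = (1/2)^(153/41) ≈ 0.075274; accumulation ratio R = 1/(1−f) ≈ 1.08140.
Loading dose to hit Cmax,ss on first dose: D_load = D_maint·R ≈ 537 × 1.08140 ≈ 580.71 mg.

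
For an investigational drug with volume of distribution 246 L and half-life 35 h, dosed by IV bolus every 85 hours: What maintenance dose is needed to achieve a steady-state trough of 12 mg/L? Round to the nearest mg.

τ/t½ = 85/35 ≈ 2.4286, so f = (1/2)^(85/35) ≈ 0.185749.
Cmin,ss = (D/Vd)·f/(1−f), so D = Cmin,ss·Vd·(1−f)/f.
D = 12 × 246 × (1−f)/f ≈ 12 × 246 × 4.38361 ≈ 12940.42 mg.

12940 mg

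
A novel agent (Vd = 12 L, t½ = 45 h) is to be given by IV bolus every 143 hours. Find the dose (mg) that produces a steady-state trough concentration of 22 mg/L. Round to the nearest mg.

2125 mg

τ/t½ = 143/45 ≈ 3.1778, so f = (1/2)^(143/45) ≈ 0.110508.
Cmin,ss = (D/Vd)·f/(1−f), so D = Cmin,ss·Vd·(1−f)/f.
D = 22 × 12 × (1−f)/f ≈ 22 × 12 × 8.04912 ≈ 2124.97 mg.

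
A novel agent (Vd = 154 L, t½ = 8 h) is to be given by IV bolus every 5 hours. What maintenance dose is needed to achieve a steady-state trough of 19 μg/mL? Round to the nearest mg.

1587 mg

τ/t½ = 5/8 ≈ 0.625, so f = (1/2)^(5/8) ≈ 0.648420.
Cmin,ss = (D/Vd)·f/(1−f), so D = Cmin,ss·Vd·(1−f)/f.
D = 19 × 154 × (1−f)/f ≈ 19 × 154 × 0.54221 ≈ 1586.51 mg.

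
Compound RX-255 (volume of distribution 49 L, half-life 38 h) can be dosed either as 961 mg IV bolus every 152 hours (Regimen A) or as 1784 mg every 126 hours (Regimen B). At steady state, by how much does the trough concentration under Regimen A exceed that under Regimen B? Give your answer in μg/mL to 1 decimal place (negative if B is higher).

Regimen A: f = (1/2)^(152/38) ≈ 0.0625; Cmin,ss = (961/49)·f/(1−f) ≈ 1.307 μg/mL.
Regimen B: f = (1/2)^(126/38) ≈ 0.1004; Cmin,ss = (1784/49)·f/(1−f) ≈ 4.063 μg/mL.
Difference ≈ 1.307 − 4.063 ≈ -2.756 μg/mL.

-2.8 μg/mL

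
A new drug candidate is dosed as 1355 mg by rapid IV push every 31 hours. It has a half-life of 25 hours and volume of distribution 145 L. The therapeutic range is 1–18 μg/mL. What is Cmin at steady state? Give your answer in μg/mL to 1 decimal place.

τ/t½ = 31/25 ≈ 1.24, so fraction remaining f = (1/2)^(31/25) ≈ 0.4234.
At steady state, accumulation factor R = 1/(1 − e^(−kτ)) ≈ 1.7343.
Each bolus raises the concentration by D/Vd = 1355/145 ≈ 9.345 μg/mL.
Cmax,ss = C₀/(1 − f) ≈ 9.345/0.5766 ≈ 16.207 μg/mL.
One interval later, Cmin,ss = Cmax,ss·e^(−kτ) ≈ 16.207 × 0.4234 ≈ 6.862 μg/mL.
Trough 6.9 μg/mL vs MEC 1 μg/mL: adequate.

6.9 μg/mL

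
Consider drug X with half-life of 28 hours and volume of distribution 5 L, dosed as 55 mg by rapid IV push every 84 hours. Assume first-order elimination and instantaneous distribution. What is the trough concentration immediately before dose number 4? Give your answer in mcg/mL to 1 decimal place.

1.6 mcg/mL

f = (1/2)^(τ/t½) = (1/2)^(84/28) ≈ 0.1250.
C₀ = D/Vd = 55/5 ≈ 11.000 mcg/mL.
Before the 4th dose, 3 doses have been given. Superposition: Cmin = C₀·(f + f² + … + f^3).
≈ 11.000 × (0.1250 + 0.0156 + 0.0020) ≈ 11.000 × 0.1426 ≈ 1.569 mcg/mL.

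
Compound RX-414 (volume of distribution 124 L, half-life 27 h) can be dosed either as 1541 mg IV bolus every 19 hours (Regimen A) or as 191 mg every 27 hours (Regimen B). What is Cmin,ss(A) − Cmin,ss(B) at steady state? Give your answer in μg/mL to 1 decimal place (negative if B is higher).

18.2 μg/mL

Regimen A: f = (1/2)^(19/27) ≈ 0.6140; Cmin,ss = (1541/124)·f/(1−f) ≈ 19.768 μg/mL.
Regimen B: f = (1/2)^(27/27) ≈ 0.5000; Cmin,ss = (191/124)·f/(1−f) ≈ 1.540 μg/mL.
Difference ≈ 19.768 − 1.540 ≈ 18.228 μg/mL.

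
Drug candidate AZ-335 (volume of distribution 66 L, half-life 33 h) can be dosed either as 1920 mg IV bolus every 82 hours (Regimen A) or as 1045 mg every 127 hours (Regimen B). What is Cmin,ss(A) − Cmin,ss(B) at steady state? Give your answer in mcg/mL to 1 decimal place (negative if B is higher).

Regimen A: f = (1/2)^(82/33) ≈ 0.1786; Cmin,ss = (1920/66)·f/(1−f) ≈ 6.325 mcg/mL.
Regimen B: f = (1/2)^(127/33) ≈ 0.0694; Cmin,ss = (1045/66)·f/(1−f) ≈ 1.181 mcg/mL.
Difference ≈ 6.325 − 1.181 ≈ 5.144 mcg/mL.

5.1 mcg/mL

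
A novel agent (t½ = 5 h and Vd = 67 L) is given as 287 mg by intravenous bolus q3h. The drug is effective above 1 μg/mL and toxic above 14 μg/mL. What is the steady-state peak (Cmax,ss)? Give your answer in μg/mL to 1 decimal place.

Over one 3-h interval, 3/5 ≈ 0.6 half-lives elapse, leaving f ≈ 0.6598 of each dose.
At steady state, accumulation factor R = 1/(1 − e^(−kτ)) ≈ 2.9394.
Single-dose peak C₀ = D/Vd = 287/67 ≈ 4.284 μg/mL.
Steady-state peak Cmax,ss = C₀·R ≈ 4.284 × 2.9394 ≈ 12.592 μg/mL.
Peak 12.6 μg/mL vs MTC 14 μg/mL: below toxic threshold.

12.6 μg/mL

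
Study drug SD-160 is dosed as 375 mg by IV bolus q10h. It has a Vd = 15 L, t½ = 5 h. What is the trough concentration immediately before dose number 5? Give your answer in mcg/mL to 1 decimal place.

f = (1/2)^(τ/t½) = (1/2)^(10/5) ≈ 0.2500.
C₀ = D/Vd = 375/15 ≈ 25.000 mcg/mL.
Before the 5th dose, 4 doses have been given. Superposition: Cmin = C₀·(f + f² + … + f^4).
≈ 25.000 × (0.2500 + 0.0625 + 0.0156 + 0.0039) ≈ 25.000 × 0.3320 ≈ 8.300 mcg/mL.

8.3 mcg/mL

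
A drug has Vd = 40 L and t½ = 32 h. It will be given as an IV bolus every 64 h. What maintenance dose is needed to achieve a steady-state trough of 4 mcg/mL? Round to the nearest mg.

τ/t½ = 64/32 ≈ 2, so f = (1/2)^(64/32) ≈ 0.250000.
Cmin,ss = (D/Vd)·f/(1−f), so D = Cmin,ss·Vd·(1−f)/f.
D = 4 × 40 × (1−f)/f ≈ 4 × 40 × 3.00000 ≈ 480.00 mg.

480 mg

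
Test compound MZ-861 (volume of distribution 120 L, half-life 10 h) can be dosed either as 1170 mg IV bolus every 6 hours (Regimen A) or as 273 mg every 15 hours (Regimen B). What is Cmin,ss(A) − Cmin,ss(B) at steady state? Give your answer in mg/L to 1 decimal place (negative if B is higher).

17.7 mg/L

Regimen A: f = (1/2)^(6/10) ≈ 0.6598; Cmin,ss = (1170/120)·f/(1−f) ≈ 18.910 mg/L.
Regimen B: f = (1/2)^(15/10) ≈ 0.3536; Cmin,ss = (273/120)·f/(1−f) ≈ 1.244 mg/L.
Difference ≈ 18.910 − 1.244 ≈ 17.666 mg/L.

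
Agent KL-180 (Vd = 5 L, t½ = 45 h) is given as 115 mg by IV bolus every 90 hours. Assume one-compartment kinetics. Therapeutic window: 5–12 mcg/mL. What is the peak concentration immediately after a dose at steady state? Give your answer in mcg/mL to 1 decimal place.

The dosing interval is 2 half-lives, so f = 2^(−2) = 0.25.
At steady state, R = 1/(1 − 0.25) = 4/3.
Single-dose peak C₀ = D/Vd = 115/5 = 23 mcg/mL.
Steady-state peak Cmax,ss = C₀·R = 23 × 4/3 ≈ 30.667 mcg/mL.
Peak 30.7 mcg/mL vs MTC 12 mcg/mL: exceeds toxic threshold.

30.7 mcg/mL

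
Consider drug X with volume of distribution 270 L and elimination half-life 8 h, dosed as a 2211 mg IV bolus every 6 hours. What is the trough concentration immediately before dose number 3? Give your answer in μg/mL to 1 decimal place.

7.8 μg/mL

f = (1/2)^(τ/t½) = (1/2)^(6/8) ≈ 0.5946.
C₀ = D/Vd = 2211/270 ≈ 8.189 μg/mL.
Before the 3rd dose, 2 doses have been given. Superposition: Cmin = C₀·(f + f²).
≈ 8.189 × (0.5946 + 0.3535) ≈ 8.189 × 0.9481 ≈ 7.764 μg/mL.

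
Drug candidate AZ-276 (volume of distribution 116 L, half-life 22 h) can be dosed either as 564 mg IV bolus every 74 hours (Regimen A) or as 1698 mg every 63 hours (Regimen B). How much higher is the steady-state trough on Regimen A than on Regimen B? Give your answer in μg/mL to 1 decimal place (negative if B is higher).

Regimen A: f = (1/2)^(74/22) ≈ 0.0972; Cmin,ss = (564/116)·f/(1−f) ≈ 0.523 μg/mL.
Regimen B: f = (1/2)^(63/22) ≈ 0.1374; Cmin,ss = (1698/116)·f/(1−f) ≈ 2.332 μg/mL.
Difference ≈ 0.523 − 2.332 ≈ -1.809 μg/mL.

-1.8 μg/mL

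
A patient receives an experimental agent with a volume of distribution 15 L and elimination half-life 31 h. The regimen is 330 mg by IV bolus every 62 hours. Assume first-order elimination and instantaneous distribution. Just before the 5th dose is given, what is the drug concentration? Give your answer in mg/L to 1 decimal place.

f = (1/2)^(τ/t½) = (1/2)^(62/31) ≈ 0.2500.
C₀ = D/Vd = 330/15 ≈ 22.000 mg/L.
Before the 5th dose, 4 doses have been given. Superposition: Cmin = C₀·(f + f² + … + f^4).
≈ 22.000 × (0.2500 + 0.0625 + 0.0156 + 0.0039) ≈ 22.000 × 0.3320 ≈ 7.304 mg/L.

7.3 mg/L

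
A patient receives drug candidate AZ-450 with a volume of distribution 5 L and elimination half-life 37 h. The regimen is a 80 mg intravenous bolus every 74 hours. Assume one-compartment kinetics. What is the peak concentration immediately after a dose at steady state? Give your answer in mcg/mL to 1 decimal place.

The dosing interval is 2 half-lives, so f = 2^(−2) = 0.25.
At steady state, R = 1/(1 − 0.25) = 4/3.
Single-dose peak C₀ = D/Vd = 80/5 = 16 mcg/mL.
Steady-state peak Cmax,ss = C₀·R = 16 × 4/3 ≈ 21.333 mcg/mL.

21.3 mcg/mL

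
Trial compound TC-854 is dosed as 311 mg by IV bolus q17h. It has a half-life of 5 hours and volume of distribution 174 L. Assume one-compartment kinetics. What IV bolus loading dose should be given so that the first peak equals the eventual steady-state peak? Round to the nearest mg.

344 mg

f = (1/2)^(17/5) ≈ 0.094732; accumulation ratio R = 1/(1−f) ≈ 1.10465.
Loading dose to hit Cmax,ss on first dose: D_load = D_maint·R ≈ 311 × 1.10465 ≈ 343.55 mg.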